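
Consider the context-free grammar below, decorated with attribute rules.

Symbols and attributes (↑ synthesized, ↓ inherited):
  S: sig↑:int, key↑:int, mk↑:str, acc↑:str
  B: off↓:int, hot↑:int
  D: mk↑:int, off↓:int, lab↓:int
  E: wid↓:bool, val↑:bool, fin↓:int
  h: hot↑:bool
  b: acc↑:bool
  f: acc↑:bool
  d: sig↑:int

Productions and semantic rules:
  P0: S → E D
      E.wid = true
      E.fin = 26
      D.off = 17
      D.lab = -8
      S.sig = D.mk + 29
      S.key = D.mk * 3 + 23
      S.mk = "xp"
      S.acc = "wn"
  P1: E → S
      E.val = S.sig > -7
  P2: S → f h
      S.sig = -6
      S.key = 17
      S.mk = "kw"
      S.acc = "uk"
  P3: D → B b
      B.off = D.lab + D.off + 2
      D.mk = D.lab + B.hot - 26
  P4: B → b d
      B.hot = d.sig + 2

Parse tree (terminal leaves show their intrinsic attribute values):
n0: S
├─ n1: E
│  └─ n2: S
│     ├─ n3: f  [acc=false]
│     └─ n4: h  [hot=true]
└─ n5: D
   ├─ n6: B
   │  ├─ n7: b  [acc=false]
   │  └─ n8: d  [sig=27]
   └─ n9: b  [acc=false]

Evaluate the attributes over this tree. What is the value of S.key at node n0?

1. n1.wid = true  [true]
2. n1.fin = 26  [26]
3. n3.acc = false  [terminal]
4. n4.hot = true  [terminal]
5. n2.sig = -6  [-6]
6. n2.key = 17  [17]
7. n2.mk = "kw"  ["kw"]
8. n2.acc = "uk"  ["uk"]
9. n1.val = true  [S.sig > -7]
10. n5.off = 17  [17]
11. n5.lab = -8  [-8]
12. n6.off = 11  [D.lab + D.off + 2]
13. n7.acc = false  [terminal]
14. n8.sig = 27  [terminal]
15. n6.hot = 29  [d.sig + 2]
16. n9.acc = false  [terminal]
17. n5.mk = -5  [D.lab + B.hot - 26]
18. n0.sig = 24  [D.mk + 29]
19. n0.key = 8  [D.mk * 3 + 23]
20. n0.mk = "xp"  ["xp"]
21. n0.acc = "wn"  ["wn"]

8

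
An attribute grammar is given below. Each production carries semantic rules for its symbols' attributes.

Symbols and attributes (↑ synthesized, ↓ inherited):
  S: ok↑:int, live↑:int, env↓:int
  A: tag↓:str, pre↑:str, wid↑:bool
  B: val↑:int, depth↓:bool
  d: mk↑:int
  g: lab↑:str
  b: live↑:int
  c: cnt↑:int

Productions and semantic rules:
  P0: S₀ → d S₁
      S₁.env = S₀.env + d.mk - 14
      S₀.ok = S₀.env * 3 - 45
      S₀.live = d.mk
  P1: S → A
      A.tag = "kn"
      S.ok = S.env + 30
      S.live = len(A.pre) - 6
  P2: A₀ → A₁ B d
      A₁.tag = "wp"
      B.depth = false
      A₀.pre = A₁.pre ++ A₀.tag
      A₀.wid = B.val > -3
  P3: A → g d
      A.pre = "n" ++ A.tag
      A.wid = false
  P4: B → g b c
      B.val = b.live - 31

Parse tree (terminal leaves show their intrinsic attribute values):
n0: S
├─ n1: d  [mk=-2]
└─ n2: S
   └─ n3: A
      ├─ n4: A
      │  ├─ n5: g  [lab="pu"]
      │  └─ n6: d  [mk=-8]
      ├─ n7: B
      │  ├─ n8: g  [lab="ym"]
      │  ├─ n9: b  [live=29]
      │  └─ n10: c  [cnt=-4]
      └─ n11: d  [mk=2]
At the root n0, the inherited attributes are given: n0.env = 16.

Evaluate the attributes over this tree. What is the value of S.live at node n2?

-1

1. n0.env = 16  [given at root]
2. n1.mk = -2  [terminal]
3. n2.env = 0  [S₀.env + d.mk - 14]
4. n3.tag = "kn"  ["kn"]
5. n4.tag = "wp"  ["wp"]
6. n5.lab = "pu"  [terminal]
7. n6.mk = -8  [terminal]
8. n4.pre = "nwp"  ["n" ++ A.tag]
9. n4.wid = false  [false]
10. n7.depth = false  [false]
11. n8.lab = "ym"  [terminal]
12. n9.live = 29  [terminal]
13. n10.cnt = -4  [terminal]
14. n7.val = -2  [b.live - 31]
15. n11.mk = 2  [terminal]
16. n3.pre = "nwpkn"  [A₁.pre ++ A₀.tag]
17. n3.wid = true  [B.val > -3]
18. n2.ok = 30  [S.env + 30]
19. n2.live = -1  [len(A.pre) - 6]
20. n0.ok = 3  [S₀.env * 3 - 45]
21. n0.live = -2  [d.mk]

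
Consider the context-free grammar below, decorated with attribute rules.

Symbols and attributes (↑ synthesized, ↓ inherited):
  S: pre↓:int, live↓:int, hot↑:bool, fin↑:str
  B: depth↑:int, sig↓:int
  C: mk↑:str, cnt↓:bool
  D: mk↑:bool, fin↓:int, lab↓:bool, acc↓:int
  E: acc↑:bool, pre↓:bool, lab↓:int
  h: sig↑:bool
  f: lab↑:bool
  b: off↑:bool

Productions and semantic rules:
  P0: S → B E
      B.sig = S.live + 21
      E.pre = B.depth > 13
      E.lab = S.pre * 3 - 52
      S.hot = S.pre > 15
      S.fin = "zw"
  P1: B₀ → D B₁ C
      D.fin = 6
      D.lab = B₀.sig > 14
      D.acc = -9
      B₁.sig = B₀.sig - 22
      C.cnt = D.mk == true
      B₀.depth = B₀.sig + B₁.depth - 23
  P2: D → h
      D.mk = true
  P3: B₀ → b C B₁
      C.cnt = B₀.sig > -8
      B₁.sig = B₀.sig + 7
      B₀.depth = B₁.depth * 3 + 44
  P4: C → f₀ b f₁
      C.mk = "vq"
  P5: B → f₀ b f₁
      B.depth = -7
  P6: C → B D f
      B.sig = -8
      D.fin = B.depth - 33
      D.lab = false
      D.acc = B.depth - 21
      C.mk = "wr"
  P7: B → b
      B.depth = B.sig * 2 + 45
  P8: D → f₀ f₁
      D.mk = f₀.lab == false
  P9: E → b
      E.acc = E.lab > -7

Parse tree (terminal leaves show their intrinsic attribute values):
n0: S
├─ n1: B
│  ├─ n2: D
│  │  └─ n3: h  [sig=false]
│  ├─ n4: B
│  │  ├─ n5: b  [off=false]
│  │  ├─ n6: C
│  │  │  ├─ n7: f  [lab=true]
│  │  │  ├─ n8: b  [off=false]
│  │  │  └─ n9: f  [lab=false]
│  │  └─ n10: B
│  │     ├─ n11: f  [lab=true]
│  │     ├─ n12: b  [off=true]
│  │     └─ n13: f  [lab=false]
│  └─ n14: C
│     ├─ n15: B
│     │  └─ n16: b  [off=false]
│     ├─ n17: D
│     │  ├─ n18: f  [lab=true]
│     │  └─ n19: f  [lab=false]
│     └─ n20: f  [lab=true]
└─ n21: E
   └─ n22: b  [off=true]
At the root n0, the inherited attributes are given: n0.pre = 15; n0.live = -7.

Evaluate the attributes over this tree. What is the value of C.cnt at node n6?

1. n0.pre = 15  [given at root]
2. n0.live = -7  [given at root]
3. n1.sig = 14  [S.live + 21]
4. n2.fin = 6  [6]
5. n2.lab = false  [B₀.sig > 14]
6. n2.acc = -9  [-9]
7. n3.sig = false  [terminal]
8. n2.mk = true  [true]
9. n4.sig = -8  [B₀.sig - 22]
10. n5.off = false  [terminal]
11. n6.cnt = false  [B₀.sig > -8]
12. n7.lab = true  [terminal]
13. n8.off = false  [terminal]
14. n9.lab = false  [terminal]
15. n6.mk = "vq"  ["vq"]
16. n10.sig = -1  [B₀.sig + 7]
17. n11.lab = true  [terminal]
18. n12.off = true  [terminal]
19. n13.lab = false  [terminal]
20. n10.depth = -7  [-7]
21. n4.depth = 23  [B₁.depth * 3 + 44]
22. n14.cnt = true  [D.mk == true]
23. n15.sig = -8  [-8]
24. n16.off = false  [terminal]
25. n15.depth = 29  [B.sig * 2 + 45]
26. n17.fin = -4  [B.depth - 33]
27. n17.lab = false  [false]
28. n17.acc = 8  [B.depth - 21]
29. n18.lab = true  [terminal]
30. n19.lab = false  [terminal]
31. n17.mk = false  [f₀.lab == false]
32. n20.lab = true  [terminal]
33. n14.mk = "wr"  ["wr"]
34. n1.depth = 14  [B₀.sig + B₁.depth - 23]
35. n21.pre = true  [B.depth > 13]
36. n21.lab = -7  [S.pre * 3 - 52]
37. n22.off = true  [terminal]
38. n21.acc = false  [E.lab > -7]
39. n0.hot = false  [S.pre > 15]
40. n0.fin = "zw"  ["zw"]

false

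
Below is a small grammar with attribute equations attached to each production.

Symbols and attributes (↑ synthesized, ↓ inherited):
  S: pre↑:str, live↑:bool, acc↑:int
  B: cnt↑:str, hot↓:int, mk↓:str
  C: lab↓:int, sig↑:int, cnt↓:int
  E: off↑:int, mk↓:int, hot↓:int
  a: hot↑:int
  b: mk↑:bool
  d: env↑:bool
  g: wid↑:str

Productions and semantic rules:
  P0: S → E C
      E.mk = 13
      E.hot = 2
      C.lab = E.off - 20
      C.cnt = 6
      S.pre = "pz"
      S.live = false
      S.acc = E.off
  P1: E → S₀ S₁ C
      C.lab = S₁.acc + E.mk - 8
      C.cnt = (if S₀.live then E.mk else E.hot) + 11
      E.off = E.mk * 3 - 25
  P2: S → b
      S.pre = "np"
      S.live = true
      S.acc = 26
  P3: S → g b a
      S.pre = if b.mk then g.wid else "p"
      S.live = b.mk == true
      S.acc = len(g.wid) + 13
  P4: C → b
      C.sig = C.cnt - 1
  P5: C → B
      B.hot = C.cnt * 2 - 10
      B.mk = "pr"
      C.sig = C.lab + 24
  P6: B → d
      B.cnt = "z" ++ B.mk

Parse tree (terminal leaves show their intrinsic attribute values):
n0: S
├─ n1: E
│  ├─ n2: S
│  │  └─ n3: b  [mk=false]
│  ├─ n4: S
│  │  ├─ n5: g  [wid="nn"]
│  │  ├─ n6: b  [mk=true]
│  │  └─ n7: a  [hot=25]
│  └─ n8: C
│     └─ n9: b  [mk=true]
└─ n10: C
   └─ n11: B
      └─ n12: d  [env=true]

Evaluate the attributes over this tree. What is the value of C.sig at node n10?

18

1. n1.mk = 13  [13]
2. n1.hot = 2  [2]
3. n3.mk = false  [terminal]
4. n2.pre = "np"  ["np"]
5. n2.live = true  [true]
6. n2.acc = 26  [26]
7. n5.wid = "nn"  [terminal]
8. n6.mk = true  [terminal]
9. n7.hot = 25  [terminal]
10. n4.pre = "nn"  [if b.mk then g.wid else "p"]
11. n4.live = true  [b.mk == true]
12. n4.acc = 15  [len(g.wid) + 13]
13. n8.lab = 20  [S₁.acc + E.mk - 8]
14. n8.cnt = 24  [(if S₀.live then E.mk else E.hot) + 11]
15. n9.mk = true  [terminal]
16. n8.sig = 23  [C.cnt - 1]
17. n1.off = 14  [E.mk * 3 - 25]
18. n10.lab = -6  [E.off - 20]
19. n10.cnt = 6  [6]
20. n11.hot = 2  [C.cnt * 2 - 10]
21. n11.mk = "pr"  ["pr"]
22. n12.env = true  [terminal]
23. n11.cnt = "zpr"  ["z" ++ B.mk]
24. n10.sig = 18  [C.lab + 24]
25. n0.pre = "pz"  ["pz"]
26. n0.live = false  [false]
27. n0.acc = 14  [E.off]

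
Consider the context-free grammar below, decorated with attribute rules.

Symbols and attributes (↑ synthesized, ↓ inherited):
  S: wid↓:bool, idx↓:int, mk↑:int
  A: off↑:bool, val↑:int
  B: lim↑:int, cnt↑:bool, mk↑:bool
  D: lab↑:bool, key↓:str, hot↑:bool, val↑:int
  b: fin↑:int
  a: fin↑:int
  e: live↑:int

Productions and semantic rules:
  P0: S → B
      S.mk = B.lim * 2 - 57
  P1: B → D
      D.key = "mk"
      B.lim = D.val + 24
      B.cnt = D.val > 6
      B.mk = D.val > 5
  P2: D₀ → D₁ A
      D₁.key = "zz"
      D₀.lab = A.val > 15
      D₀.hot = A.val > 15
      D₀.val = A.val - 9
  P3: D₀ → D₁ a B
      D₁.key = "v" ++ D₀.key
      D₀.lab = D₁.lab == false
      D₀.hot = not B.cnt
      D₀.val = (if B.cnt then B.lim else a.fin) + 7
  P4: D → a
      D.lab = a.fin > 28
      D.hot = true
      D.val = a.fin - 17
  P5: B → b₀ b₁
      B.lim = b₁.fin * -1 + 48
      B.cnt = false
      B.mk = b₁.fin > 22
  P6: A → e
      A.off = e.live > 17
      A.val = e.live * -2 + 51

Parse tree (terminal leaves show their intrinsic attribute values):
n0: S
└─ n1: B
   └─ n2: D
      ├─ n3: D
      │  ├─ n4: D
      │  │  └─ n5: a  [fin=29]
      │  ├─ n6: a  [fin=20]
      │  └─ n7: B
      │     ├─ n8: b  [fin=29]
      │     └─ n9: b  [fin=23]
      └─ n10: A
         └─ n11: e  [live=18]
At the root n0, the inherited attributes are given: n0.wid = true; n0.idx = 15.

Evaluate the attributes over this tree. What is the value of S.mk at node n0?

1. n0.wid = true  [given at root]
2. n0.idx = 15  [given at root]
3. n2.key = "mk"  ["mk"]
4. n3.key = "zz"  ["zz"]
5. n4.key = "vzz"  ["v" ++ D₀.key]
6. n5.fin = 29  [terminal]
7. n4.lab = true  [a.fin > 28]
8. n4.hot = true  [true]
9. n4.val = 12  [a.fin - 17]
10. n6.fin = 20  [terminal]
11. n8.fin = 29  [terminal]
12. n9.fin = 23  [terminal]
13. n7.lim = 25  [b₁.fin * -1 + 48]
14. n7.cnt = false  [false]
15. n7.mk = true  [b₁.fin > 22]
16. n3.lab = false  [D₁.lab == false]
17. n3.hot = true  [not B.cnt]
18. n3.val = 27  [(if B.cnt then B.lim else a.fin) + 7]
19. n11.live = 18  [terminal]
20. n10.off = true  [e.live > 17]
21. n10.val = 15  [e.live * -2 + 51]
22. n2.lab = false  [A.val > 15]
23. n2.hot = false  [A.val > 15]
24. n2.val = 6  [A.val - 9]
25. n1.lim = 30  [D.val + 24]
26. n1.cnt = false  [D.val > 6]
27. n1.mk = true  [D.val > 5]
28. n0.mk = 3  [B.lim * 2 - 57]

3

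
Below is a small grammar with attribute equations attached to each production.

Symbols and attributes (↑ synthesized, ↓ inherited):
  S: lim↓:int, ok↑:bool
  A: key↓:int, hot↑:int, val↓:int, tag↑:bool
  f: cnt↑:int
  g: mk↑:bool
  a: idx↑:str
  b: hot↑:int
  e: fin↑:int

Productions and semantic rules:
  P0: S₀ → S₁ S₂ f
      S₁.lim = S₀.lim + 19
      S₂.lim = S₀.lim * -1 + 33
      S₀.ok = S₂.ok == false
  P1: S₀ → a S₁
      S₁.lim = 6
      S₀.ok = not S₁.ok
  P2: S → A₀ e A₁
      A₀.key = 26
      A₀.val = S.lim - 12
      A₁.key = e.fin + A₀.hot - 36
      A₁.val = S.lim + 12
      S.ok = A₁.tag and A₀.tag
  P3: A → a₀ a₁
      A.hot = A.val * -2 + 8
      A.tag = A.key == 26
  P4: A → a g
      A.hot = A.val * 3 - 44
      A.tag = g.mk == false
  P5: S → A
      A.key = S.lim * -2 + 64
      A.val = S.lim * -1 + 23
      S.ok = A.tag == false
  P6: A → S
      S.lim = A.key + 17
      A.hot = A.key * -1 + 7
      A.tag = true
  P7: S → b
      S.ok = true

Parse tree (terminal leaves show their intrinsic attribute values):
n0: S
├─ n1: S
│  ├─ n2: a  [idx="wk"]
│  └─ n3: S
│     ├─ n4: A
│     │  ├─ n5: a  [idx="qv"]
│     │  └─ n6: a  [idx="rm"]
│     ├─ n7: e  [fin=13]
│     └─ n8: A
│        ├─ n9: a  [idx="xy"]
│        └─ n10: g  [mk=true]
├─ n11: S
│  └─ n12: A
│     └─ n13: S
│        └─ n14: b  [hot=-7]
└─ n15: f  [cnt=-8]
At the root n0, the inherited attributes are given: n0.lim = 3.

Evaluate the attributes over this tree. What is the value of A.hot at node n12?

3

1. n0.lim = 3  [given at root]
2. n1.lim = 22  [S₀.lim + 19]
3. n2.idx = "wk"  [terminal]
4. n3.lim = 6  [6]
5. n4.key = 26  [26]
6. n4.val = -6  [S.lim - 12]
7. n5.idx = "qv"  [terminal]
8. n6.idx = "rm"  [terminal]
9. n4.hot = 20  [A.val * -2 + 8]
10. n4.tag = true  [A.key == 26]
11. n7.fin = 13  [terminal]
12. n8.key = -3  [e.fin + A₀.hot - 36]
13. n8.val = 18  [S.lim + 12]
14. n9.idx = "xy"  [terminal]
15. n10.mk = true  [terminal]
16. n8.hot = 10  [A.val * 3 - 44]
17. n8.tag = false  [g.mk == false]
18. n3.ok = false  [A₁.tag and A₀.tag]
19. n1.ok = true  [not S₁.ok]
20. n11.lim = 30  [S₀.lim * -1 + 33]
21. n12.key = 4  [S.lim * -2 + 64]
22. n12.val = -7  [S.lim * -1 + 23]
23. n13.lim = 21  [A.key + 17]
24. n14.hot = -7  [terminal]
25. n13.ok = true  [true]
26. n12.hot = 3  [A.key * -1 + 7]
27. n12.tag = true  [true]
28. n11.ok = false  [A.tag == false]
29. n15.cnt = -8  [terminal]
30. n0.ok = true  [S₂.ok == false]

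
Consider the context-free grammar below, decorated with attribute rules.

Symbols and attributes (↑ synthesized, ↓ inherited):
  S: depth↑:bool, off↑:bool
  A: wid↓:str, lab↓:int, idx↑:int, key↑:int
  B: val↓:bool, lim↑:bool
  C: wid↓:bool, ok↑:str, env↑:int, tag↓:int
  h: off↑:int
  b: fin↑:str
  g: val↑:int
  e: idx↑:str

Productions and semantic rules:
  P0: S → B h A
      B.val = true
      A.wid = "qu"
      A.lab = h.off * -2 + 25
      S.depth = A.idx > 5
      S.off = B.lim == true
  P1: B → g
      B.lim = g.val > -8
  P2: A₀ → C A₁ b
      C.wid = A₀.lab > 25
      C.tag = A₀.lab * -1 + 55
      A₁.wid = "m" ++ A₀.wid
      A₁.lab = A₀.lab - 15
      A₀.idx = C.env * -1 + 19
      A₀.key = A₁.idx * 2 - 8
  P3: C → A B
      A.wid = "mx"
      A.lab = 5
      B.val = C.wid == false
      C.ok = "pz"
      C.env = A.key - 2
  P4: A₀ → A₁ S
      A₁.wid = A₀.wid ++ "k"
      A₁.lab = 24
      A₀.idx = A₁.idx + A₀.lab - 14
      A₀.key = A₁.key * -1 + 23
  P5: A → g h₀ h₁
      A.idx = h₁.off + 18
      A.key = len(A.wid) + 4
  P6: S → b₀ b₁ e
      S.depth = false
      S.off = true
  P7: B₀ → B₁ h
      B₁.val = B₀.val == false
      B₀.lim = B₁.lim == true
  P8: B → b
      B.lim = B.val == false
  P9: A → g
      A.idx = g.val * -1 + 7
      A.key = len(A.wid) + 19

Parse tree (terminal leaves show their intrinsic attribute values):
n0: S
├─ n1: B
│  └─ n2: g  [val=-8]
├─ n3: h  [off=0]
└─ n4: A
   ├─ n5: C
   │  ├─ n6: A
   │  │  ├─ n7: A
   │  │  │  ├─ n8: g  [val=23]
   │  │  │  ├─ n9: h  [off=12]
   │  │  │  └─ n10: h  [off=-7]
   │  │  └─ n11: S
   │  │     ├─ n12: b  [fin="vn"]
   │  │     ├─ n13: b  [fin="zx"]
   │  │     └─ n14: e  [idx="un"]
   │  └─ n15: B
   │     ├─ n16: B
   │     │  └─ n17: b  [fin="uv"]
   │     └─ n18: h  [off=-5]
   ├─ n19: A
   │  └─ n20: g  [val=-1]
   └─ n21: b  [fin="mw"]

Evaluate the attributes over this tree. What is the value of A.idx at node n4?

1. n1.val = true  [true]
2. n2.val = -8  [terminal]
3. n1.lim = false  [g.val > -8]
4. n3.off = 0  [terminal]
5. n4.wid = "qu"  ["qu"]
6. n4.lab = 25  [h.off * -2 + 25]
7. n5.wid = false  [A₀.lab > 25]
8. n5.tag = 30  [A₀.lab * -1 + 55]
9. n6.wid = "mx"  ["mx"]
10. n6.lab = 5  [5]
11. n7.wid = "mxk"  [A₀.wid ++ "k"]
12. n7.lab = 24  [24]
13. n8.val = 23  [terminal]
14. n9.off = 12  [terminal]
15. n10.off = -7  [terminal]
16. n7.idx = 11  [h₁.off + 18]
17. n7.key = 7  [len(A.wid) + 4]
18. n12.fin = "vn"  [terminal]
19. n13.fin = "zx"  [terminal]
20. n14.idx = "un"  [terminal]
21. n11.depth = false  [false]
22. n11.off = true  [true]
23. n6.idx = 2  [A₁.idx + A₀.lab - 14]
24. n6.key = 16  [A₁.key * -1 + 23]
25. n15.val = true  [C.wid == false]
26. n16.val = false  [B₀.val == false]
27. n17.fin = "uv"  [terminal]
28. n16.lim = true  [B.val == false]
29. n18.off = -5  [terminal]
30. n15.lim = true  [B₁.lim == true]
31. n5.ok = "pz"  ["pz"]
32. n5.env = 14  [A.key - 2]
33. n19.wid = "mqu"  ["m" ++ A₀.wid]
34. n19.lab = 10  [A₀.lab - 15]
35. n20.val = -1  [terminal]
36. n19.idx = 8  [g.val * -1 + 7]
37. n19.key = 22  [len(A.wid) + 19]
38. n21.fin = "mw"  [terminal]
39. n4.idx = 5  [C.env * -1 + 19]
40. n4.key = 8  [A₁.idx * 2 - 8]
41. n0.depth = false  [A.idx > 5]
42. n0.off = false  [B.lim == true]

5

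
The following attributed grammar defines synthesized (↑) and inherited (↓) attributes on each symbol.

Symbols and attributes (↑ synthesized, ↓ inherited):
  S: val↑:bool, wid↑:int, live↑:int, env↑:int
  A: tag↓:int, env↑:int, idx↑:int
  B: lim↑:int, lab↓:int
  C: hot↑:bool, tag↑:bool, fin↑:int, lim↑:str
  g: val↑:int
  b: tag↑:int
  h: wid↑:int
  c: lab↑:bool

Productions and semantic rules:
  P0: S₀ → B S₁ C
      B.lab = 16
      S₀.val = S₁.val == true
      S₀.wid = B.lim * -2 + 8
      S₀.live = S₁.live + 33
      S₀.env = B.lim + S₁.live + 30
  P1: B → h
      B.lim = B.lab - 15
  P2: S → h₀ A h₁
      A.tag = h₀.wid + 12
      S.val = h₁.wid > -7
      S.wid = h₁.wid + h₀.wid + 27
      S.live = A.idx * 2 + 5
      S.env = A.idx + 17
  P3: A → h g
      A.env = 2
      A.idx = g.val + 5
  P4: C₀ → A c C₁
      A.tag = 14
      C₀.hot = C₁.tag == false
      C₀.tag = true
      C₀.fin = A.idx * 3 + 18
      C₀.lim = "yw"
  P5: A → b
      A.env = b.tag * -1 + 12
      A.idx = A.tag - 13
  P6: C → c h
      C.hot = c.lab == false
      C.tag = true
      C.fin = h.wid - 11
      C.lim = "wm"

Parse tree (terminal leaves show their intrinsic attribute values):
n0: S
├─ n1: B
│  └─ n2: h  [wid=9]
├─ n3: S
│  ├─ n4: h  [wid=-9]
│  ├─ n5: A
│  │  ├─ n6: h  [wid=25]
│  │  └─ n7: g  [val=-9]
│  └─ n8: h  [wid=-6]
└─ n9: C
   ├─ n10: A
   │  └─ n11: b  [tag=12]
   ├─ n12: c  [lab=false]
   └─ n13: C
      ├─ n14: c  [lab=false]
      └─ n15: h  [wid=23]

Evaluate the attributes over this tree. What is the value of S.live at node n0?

1. n1.lab = 16  [16]
2. n2.wid = 9  [terminal]
3. n1.lim = 1  [B.lab - 15]
4. n4.wid = -9  [terminal]
5. n5.tag = 3  [h₀.wid + 12]
6. n6.wid = 25  [terminal]
7. n7.val = -9  [terminal]
8. n5.env = 2  [2]
9. n5.idx = -4  [g.val + 5]
10. n8.wid = -6  [terminal]
11. n3.val = true  [h₁.wid > -7]
12. n3.wid = 12  [h₁.wid + h₀.wid + 27]
13. n3.live = -3  [A.idx * 2 + 5]
14. n3.env = 13  [A.idx + 17]
15. n10.tag = 14  [14]
16. n11.tag = 12  [terminal]
17. n10.env = 0  [b.tag * -1 + 12]
18. n10.idx = 1  [A.tag - 13]
19. n12.lab = false  [terminal]
20. n14.lab = false  [terminal]
21. n15.wid = 23  [terminal]
22. n13.hot = true  [c.lab == false]
23. n13.tag = true  [true]
24. n13.fin = 12  [h.wid - 11]
25. n13.lim = "wm"  ["wm"]
26. n9.hot = false  [C₁.tag == false]
27. n9.tag = true  [true]
28. n9.fin = 21  [A.idx * 3 + 18]
29. n9.lim = "yw"  ["yw"]
30. n0.val = true  [S₁.val == true]
31. n0.wid = 6  [B.lim * -2 + 8]
32. n0.live = 30  [S₁.live + 33]
33. n0.env = 28  [B.lim + S₁.live + 30]

30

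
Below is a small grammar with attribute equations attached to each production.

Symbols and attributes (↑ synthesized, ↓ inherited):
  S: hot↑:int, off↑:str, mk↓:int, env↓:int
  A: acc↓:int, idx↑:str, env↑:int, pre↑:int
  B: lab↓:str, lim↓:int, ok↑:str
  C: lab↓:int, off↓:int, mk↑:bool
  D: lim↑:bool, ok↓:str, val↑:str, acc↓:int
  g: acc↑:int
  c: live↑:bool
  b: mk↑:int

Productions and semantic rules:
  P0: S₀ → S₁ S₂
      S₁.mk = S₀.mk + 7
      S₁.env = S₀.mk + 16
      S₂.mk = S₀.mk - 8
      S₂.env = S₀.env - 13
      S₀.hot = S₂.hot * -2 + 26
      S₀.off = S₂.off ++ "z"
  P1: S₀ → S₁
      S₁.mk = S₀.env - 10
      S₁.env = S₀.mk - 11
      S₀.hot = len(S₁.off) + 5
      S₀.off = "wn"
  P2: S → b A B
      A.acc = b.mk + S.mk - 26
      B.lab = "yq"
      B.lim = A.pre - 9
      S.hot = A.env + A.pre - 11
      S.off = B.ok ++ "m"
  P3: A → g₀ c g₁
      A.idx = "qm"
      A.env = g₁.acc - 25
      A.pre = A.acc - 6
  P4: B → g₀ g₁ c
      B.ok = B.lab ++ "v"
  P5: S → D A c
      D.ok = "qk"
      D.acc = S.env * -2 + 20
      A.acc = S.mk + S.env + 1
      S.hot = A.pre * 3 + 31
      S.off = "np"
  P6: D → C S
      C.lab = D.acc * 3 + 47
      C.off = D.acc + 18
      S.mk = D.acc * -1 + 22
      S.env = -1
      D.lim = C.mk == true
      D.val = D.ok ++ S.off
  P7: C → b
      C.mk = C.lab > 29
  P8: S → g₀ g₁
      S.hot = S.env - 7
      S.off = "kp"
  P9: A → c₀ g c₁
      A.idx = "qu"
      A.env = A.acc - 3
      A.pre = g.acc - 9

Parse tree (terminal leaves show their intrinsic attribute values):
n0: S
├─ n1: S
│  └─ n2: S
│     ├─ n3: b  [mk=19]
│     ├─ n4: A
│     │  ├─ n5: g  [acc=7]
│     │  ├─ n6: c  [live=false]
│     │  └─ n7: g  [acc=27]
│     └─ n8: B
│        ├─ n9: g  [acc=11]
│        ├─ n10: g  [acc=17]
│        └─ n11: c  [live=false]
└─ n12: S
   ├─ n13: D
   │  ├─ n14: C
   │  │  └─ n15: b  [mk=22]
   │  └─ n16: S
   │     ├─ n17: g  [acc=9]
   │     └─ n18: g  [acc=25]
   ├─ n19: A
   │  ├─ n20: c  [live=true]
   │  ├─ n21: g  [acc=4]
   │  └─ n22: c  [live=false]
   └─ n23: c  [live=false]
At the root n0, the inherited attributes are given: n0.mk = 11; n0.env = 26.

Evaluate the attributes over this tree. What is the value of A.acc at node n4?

10

1. n0.mk = 11  [given at root]
2. n0.env = 26  [given at root]
3. n1.mk = 18  [S₀.mk + 7]
4. n1.env = 27  [S₀.mk + 16]
5. n2.mk = 17  [S₀.env - 10]
6. n2.env = 7  [S₀.mk - 11]
7. n3.mk = 19  [terminal]
8. n4.acc = 10  [b.mk + S.mk - 26]
9. n5.acc = 7  [terminal]
10. n6.live = false  [terminal]
11. n7.acc = 27  [terminal]
12. n4.idx = "qm"  ["qm"]
13. n4.env = 2  [g₁.acc - 25]
14. n4.pre = 4  [A.acc - 6]
15. n8.lab = "yq"  ["yq"]
16. n8.lim = -5  [A.pre - 9]
17. n9.acc = 11  [terminal]
18. n10.acc = 17  [terminal]
19. n11.live = false  [terminal]
20. n8.ok = "yqv"  [B.lab ++ "v"]
21. n2.hot = -5  [A.env + A.pre - 11]
22. n2.off = "yqvm"  [B.ok ++ "m"]
23. n1.hot = 9  [len(S₁.off) + 5]
24. n1.off = "wn"  ["wn"]
25. n12.mk = 3  [S₀.mk - 8]
26. n12.env = 13  [S₀.env - 13]
27. n13.ok = "qk"  ["qk"]
28. n13.acc = -6  [S.env * -2 + 20]
29. n14.lab = 29  [D.acc * 3 + 47]
30. n14.off = 12  [D.acc + 18]
31. n15.mk = 22  [terminal]
32. n14.mk = false  [C.lab > 29]
33. n16.mk = 28  [D.acc * -1 + 22]
34. n16.env = -1  [-1]
35. n17.acc = 9  [terminal]
36. n18.acc = 25  [terminal]
37. n16.hot = -8  [S.env - 7]
38. n16.off = "kp"  ["kp"]
39. n13.lim = false  [C.mk == true]
40. n13.val = "qkkp"  [D.ok ++ S.off]
41. n19.acc = 17  [S.mk + S.env + 1]
42. n20.live = true  [terminal]
43. n21.acc = 4  [terminal]
44. n22.live = false  [terminal]
45. n19.idx = "qu"  ["qu"]
46. n19.env = 14  [A.acc - 3]
47. n19.pre = -5  [g.acc - 9]
48. n23.live = false  [terminal]
49. n12.hot = 16  [A.pre * 3 + 31]
50. n12.off = "np"  ["np"]
51. n0.hot = -6  [S₂.hot * -2 + 26]
52. n0.off = "npz"  [S₂.off ++ "z"]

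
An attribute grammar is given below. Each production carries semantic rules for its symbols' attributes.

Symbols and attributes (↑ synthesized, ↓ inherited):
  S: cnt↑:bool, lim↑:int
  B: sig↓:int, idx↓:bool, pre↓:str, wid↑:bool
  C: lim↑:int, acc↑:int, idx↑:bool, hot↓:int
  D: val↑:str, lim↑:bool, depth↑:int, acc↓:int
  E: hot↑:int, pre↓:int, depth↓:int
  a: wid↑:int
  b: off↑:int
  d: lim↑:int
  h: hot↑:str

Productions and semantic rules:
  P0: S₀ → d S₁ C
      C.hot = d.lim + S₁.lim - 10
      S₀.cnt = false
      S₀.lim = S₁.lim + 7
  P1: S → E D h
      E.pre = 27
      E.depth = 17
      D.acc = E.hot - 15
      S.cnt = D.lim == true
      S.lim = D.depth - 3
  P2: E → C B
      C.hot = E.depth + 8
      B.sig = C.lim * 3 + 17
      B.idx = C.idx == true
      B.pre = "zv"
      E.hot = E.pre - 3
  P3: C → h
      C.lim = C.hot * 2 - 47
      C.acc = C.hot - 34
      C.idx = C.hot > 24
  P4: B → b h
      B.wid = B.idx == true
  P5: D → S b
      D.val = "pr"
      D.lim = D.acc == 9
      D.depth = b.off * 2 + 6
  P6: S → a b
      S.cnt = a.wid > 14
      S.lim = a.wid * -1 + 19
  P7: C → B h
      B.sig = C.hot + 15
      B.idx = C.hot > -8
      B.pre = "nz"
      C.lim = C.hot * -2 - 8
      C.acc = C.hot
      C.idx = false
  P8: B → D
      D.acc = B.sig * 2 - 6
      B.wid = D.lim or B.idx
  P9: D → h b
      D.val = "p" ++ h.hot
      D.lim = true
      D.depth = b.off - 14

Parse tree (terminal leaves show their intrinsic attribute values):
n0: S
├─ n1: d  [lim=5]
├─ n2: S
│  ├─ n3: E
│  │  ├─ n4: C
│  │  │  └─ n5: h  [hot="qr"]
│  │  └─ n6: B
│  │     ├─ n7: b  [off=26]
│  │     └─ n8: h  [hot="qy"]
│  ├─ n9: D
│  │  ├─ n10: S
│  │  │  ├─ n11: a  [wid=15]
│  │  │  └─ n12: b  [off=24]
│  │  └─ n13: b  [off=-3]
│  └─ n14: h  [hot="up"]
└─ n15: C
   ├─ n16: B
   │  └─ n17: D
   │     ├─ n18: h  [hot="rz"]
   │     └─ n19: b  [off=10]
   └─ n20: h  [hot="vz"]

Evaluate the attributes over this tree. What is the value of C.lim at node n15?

1. n1.lim = 5  [terminal]
2. n3.pre = 27  [27]
3. n3.depth = 17  [17]
4. n4.hot = 25  [E.depth + 8]
5. n5.hot = "qr"  [terminal]
6. n4.lim = 3  [C.hot * 2 - 47]
7. n4.acc = -9  [C.hot - 34]
8. n4.idx = true  [C.hot > 24]
9. n6.sig = 26  [C.lim * 3 + 17]
10. n6.idx = true  [C.idx == true]
11. n6.pre = "zv"  ["zv"]
12. n7.off = 26  [terminal]
13. n8.hot = "qy"  [terminal]
14. n6.wid = true  [B.idx == true]
15. n3.hot = 24  [E.pre - 3]
16. n9.acc = 9  [E.hot - 15]
17. n11.wid = 15  [terminal]
18. n12.off = 24  [terminal]
19. n10.cnt = true  [a.wid > 14]
20. n10.lim = 4  [a.wid * -1 + 19]
21. n13.off = -3  [terminal]
22. n9.val = "pr"  ["pr"]
23. n9.lim = true  [D.acc == 9]
24. n9.depth = 0  [b.off * 2 + 6]
25. n14.hot = "up"  [terminal]
26. n2.cnt = true  [D.lim == true]
27. n2.lim = -3  [D.depth - 3]
28. n15.hot = -8  [d.lim + S₁.lim - 10]
29. n16.sig = 7  [C.hot + 15]
30. n16.idx = false  [C.hot > -8]
31. n16.pre = "nz"  ["nz"]
32. n17.acc = 8  [B.sig * 2 - 6]
33. n18.hot = "rz"  [terminal]
34. n19.off = 10  [terminal]
35. n17.val = "prz"  ["p" ++ h.hot]
36. n17.lim = true  [true]
37. n17.depth = -4  [b.off - 14]
38. n16.wid = true  [D.lim or B.idx]
39. n20.hot = "vz"  [terminal]
40. n15.lim = 8  [C.hot * -2 - 8]
41. n15.acc = -8  [C.hot]
42. n15.idx = false  [false]
43. n0.cnt = false  [false]
44. n0.lim = 4  [S₁.lim + 7]

8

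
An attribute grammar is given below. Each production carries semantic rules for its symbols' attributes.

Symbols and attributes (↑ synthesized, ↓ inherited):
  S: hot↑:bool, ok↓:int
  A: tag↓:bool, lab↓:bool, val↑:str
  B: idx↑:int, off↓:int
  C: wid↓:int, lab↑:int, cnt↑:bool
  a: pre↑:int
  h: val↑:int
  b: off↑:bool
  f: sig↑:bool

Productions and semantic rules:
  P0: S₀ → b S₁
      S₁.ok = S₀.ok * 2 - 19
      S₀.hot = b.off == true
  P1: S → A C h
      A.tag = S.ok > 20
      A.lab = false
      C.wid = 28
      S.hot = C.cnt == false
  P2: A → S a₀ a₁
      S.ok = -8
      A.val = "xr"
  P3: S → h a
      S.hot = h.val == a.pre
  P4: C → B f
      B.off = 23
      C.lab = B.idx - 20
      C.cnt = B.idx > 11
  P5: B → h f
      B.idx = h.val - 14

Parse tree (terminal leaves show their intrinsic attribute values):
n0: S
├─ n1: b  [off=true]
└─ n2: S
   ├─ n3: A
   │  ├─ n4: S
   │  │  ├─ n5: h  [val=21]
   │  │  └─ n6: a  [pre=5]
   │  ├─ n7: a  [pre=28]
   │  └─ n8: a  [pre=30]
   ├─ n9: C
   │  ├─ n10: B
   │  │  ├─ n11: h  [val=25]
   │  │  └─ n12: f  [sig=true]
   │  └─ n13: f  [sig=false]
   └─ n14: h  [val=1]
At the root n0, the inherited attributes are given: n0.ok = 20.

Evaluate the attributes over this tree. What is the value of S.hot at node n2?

true

1. n0.ok = 20  [given at root]
2. n1.off = true  [terminal]
3. n2.ok = 21  [S₀.ok * 2 - 19]
4. n3.tag = true  [S.ok > 20]
5. n3.lab = false  [false]
6. n4.ok = -8  [-8]
7. n5.val = 21  [terminal]
8. n6.pre = 5  [terminal]
9. n4.hot = false  [h.val == a.pre]
10. n7.pre = 28  [terminal]
11. n8.pre = 30  [terminal]
12. n3.val = "xr"  ["xr"]
13. n9.wid = 28  [28]
14. n10.off = 23  [23]
15. n11.val = 25  [terminal]
16. n12.sig = true  [terminal]
17. n10.idx = 11  [h.val - 14]
18. n13.sig = false  [terminal]
19. n9.lab = -9  [B.idx - 20]
20. n9.cnt = false  [B.idx > 11]
21. n14.val = 1  [terminal]
22. n2.hot = true  [C.cnt == false]
23. n0.hot = true  [b.off == true]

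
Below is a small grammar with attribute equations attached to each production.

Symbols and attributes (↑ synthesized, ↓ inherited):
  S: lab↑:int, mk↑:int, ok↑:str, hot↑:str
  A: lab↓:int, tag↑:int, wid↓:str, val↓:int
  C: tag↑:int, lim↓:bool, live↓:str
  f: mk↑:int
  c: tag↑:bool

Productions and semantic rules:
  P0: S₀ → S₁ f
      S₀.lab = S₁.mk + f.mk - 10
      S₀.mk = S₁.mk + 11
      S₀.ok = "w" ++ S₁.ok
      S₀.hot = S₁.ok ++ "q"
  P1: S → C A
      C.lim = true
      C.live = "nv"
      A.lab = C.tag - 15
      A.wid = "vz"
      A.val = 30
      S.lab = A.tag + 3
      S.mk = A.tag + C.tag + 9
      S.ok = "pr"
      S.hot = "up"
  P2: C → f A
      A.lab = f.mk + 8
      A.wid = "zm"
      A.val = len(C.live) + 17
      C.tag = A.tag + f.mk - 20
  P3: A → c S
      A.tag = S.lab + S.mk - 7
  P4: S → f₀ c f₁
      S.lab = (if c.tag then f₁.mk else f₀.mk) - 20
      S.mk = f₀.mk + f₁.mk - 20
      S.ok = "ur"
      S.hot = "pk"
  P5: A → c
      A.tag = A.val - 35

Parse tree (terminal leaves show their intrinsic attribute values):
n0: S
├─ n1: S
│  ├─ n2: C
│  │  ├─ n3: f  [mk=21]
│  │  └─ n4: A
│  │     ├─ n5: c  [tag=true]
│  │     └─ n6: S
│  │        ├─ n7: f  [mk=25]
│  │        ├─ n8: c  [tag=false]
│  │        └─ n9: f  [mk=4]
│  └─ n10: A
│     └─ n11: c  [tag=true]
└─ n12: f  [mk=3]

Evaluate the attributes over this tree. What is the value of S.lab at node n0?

1. n2.lim = true  [true]
2. n2.live = "nv"  ["nv"]
3. n3.mk = 21  [terminal]
4. n4.lab = 29  [f.mk + 8]
5. n4.wid = "zm"  ["zm"]
6. n4.val = 19  [len(C.live) + 17]
7. n5.tag = true  [terminal]
8. n7.mk = 25  [terminal]
9. n8.tag = false  [terminal]
10. n9.mk = 4  [terminal]
11. n6.lab = 5  [(if c.tag then f₁.mk else f₀.mk) - 20]
12. n6.mk = 9  [f₀.mk + f₁.mk - 20]
13. n6.ok = "ur"  ["ur"]
14. n6.hot = "pk"  ["pk"]
15. n4.tag = 7  [S.lab + S.mk - 7]
16. n2.tag = 8  [A.tag + f.mk - 20]
17. n10.lab = -7  [C.tag - 15]
18. n10.wid = "vz"  ["vz"]
19. n10.val = 30  [30]
20. n11.tag = true  [terminal]
21. n10.tag = -5  [A.val - 35]
22. n1.lab = -2  [A.tag + 3]
23. n1.mk = 12  [A.tag + C.tag + 9]
24. n1.ok = "pr"  ["pr"]
25. n1.hot = "up"  ["up"]
26. n12.mk = 3  [terminal]
27. n0.lab = 5  [S₁.mk + f.mk - 10]
28. n0.mk = 23  [S₁.mk + 11]
29. n0.ok = "wpr"  ["w" ++ S₁.ok]
30. n0.hot = "prq"  [S₁.ok ++ "q"]

5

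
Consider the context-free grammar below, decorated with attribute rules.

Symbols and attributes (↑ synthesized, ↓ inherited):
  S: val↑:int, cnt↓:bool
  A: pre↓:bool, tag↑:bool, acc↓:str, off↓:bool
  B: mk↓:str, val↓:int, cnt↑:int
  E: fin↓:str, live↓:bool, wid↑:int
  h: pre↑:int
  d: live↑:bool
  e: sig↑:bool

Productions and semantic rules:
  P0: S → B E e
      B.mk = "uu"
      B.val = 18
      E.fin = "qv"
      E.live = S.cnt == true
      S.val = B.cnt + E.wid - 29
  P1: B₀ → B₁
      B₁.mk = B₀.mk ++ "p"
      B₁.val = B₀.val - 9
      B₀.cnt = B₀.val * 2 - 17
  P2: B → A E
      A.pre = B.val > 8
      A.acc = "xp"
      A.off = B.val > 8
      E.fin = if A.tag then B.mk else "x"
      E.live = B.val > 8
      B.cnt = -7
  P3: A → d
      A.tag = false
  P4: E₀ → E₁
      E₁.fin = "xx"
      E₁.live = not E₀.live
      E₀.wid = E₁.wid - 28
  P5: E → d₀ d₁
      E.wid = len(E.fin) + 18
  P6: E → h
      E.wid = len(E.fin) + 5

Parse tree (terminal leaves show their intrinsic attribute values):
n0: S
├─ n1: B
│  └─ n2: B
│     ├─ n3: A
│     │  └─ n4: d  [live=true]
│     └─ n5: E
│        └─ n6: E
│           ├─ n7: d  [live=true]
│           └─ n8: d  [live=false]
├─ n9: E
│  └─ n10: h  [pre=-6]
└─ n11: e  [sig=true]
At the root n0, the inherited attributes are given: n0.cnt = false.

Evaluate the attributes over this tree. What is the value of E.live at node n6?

1. n0.cnt = false  [given at root]
2. n1.mk = "uu"  ["uu"]
3. n1.val = 18  [18]
4. n2.mk = "uup"  [B₀.mk ++ "p"]
5. n2.val = 9  [B₀.val - 9]
6. n3.pre = true  [B.val > 8]
7. n3.acc = "xp"  ["xp"]
8. n3.off = true  [B.val > 8]
9. n4.live = true  [terminal]
10. n3.tag = false  [false]
11. n5.fin = "x"  [if A.tag then B.mk else "x"]
12. n5.live = true  [B.val > 8]
13. n6.fin = "xx"  ["xx"]
14. n6.live = false  [not E₀.live]
15. n7.live = true  [terminal]
16. n8.live = false  [terminal]
17. n6.wid = 20  [len(E.fin) + 18]
18. n5.wid = -8  [E₁.wid - 28]
19. n2.cnt = -7  [-7]
20. n1.cnt = 19  [B₀.val * 2 - 17]
21. n9.fin = "qv"  ["qv"]
22. n9.live = false  [S.cnt == true]
23. n10.pre = -6  [terminal]
24. n9.wid = 7  [len(E.fin) + 5]
25. n11.sig = true  [terminal]
26. n0.val = -3  [B.cnt + E.wid - 29]

false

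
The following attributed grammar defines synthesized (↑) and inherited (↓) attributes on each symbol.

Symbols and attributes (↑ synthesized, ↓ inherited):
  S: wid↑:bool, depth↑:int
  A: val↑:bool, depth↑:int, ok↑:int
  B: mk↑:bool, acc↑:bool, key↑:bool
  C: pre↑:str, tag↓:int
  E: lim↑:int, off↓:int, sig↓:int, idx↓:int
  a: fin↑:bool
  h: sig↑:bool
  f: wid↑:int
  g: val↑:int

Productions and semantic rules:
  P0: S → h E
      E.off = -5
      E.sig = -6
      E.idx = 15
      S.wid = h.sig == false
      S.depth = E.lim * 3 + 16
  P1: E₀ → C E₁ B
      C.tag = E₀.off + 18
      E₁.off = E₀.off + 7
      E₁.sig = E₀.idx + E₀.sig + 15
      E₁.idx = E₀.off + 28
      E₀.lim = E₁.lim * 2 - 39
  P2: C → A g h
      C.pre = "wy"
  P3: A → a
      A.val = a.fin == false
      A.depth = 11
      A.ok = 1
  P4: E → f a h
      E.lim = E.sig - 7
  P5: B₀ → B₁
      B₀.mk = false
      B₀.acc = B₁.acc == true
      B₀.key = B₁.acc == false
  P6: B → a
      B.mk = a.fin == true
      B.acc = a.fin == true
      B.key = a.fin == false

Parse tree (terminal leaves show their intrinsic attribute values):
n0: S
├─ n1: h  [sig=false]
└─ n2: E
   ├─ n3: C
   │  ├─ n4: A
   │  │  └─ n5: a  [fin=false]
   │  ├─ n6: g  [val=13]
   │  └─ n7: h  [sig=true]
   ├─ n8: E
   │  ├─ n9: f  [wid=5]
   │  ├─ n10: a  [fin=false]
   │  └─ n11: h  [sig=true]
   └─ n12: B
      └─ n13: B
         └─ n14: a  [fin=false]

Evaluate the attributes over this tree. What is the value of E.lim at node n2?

-5

1. n1.sig = false  [terminal]
2. n2.off = -5  [-5]
3. n2.sig = -6  [-6]
4. n2.idx = 15  [15]
5. n3.tag = 13  [E₀.off + 18]
6. n5.fin = false  [terminal]
7. n4.val = true  [a.fin == false]
8. n4.depth = 11  [11]
9. n4.ok = 1  [1]
10. n6.val = 13  [terminal]
11. n7.sig = true  [terminal]
12. n3.pre = "wy"  ["wy"]
13. n8.off = 2  [E₀.off + 7]
14. n8.sig = 24  [E₀.idx + E₀.sig + 15]
15. n8.idx = 23  [E₀.off + 28]
16. n9.wid = 5  [terminal]
17. n10.fin = false  [terminal]
18. n11.sig = true  [terminal]
19. n8.lim = 17  [E.sig - 7]
20. n14.fin = false  [terminal]
21. n13.mk = false  [a.fin == true]
22. n13.acc = false  [a.fin == true]
23. n13.key = true  [a.fin == false]
24. n12.mk = false  [false]
25. n12.acc = false  [B₁.acc == true]
26. n12.key = true  [B₁.acc == false]
27. n2.lim = -5  [E₁.lim * 2 - 39]
28. n0.wid = true  [h.sig == false]
29. n0.depth = 1  [E.lim * 3 + 16]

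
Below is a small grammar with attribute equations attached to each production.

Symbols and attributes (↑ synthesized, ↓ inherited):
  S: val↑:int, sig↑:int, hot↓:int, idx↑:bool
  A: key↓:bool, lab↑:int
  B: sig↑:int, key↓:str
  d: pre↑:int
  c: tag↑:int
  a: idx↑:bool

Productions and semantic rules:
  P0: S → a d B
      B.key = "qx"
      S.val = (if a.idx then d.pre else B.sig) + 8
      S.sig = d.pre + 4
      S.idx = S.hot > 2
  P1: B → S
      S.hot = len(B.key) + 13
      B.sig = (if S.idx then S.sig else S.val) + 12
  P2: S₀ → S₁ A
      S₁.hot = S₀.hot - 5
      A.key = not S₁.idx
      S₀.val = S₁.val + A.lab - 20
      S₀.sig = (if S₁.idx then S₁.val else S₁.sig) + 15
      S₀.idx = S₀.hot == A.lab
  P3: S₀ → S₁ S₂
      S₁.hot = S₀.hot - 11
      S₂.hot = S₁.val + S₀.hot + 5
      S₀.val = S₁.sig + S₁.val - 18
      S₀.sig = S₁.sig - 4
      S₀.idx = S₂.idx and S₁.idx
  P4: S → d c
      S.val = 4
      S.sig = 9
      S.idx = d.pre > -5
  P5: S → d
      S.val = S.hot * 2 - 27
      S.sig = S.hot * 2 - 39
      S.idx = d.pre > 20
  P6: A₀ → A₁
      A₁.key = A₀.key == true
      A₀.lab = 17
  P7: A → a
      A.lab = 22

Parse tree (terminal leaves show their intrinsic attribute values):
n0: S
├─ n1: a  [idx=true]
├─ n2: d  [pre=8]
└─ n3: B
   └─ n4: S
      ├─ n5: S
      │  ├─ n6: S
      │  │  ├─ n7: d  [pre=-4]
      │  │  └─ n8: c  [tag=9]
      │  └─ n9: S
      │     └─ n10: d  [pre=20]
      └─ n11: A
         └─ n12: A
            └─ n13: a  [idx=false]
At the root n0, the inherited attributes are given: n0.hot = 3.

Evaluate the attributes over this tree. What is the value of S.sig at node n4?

20

1. n0.hot = 3  [given at root]
2. n1.idx = true  [terminal]
3. n2.pre = 8  [terminal]
4. n3.key = "qx"  ["qx"]
5. n4.hot = 15  [len(B.key) + 13]
6. n5.hot = 10  [S₀.hot - 5]
7. n6.hot = -1  [S₀.hot - 11]
8. n7.pre = -4  [terminal]
9. n8.tag = 9  [terminal]
10. n6.val = 4  [4]
11. n6.sig = 9  [9]
12. n6.idx = true  [d.pre > -5]
13. n9.hot = 19  [S₁.val + S₀.hot + 5]
14. n10.pre = 20  [terminal]
15. n9.val = 11  [S.hot * 2 - 27]
16. n9.sig = -1  [S.hot * 2 - 39]
17. n9.idx = false  [d.pre > 20]
18. n5.val = -5  [S₁.sig + S₁.val - 18]
19. n5.sig = 5  [S₁.sig - 4]
20. n5.idx = false  [S₂.idx and S₁.idx]
21. n11.key = true  [not S₁.idx]
22. n12.key = true  [A₀.key == true]
23. n13.idx = false  [terminal]
24. n12.lab = 22  [22]
25. n11.lab = 17  [17]
26. n4.val = -8  [S₁.val + A.lab - 20]
27. n4.sig = 20  [(if S₁.idx then S₁.val else S₁.sig) + 15]
28. n4.idx = false  [S₀.hot == A.lab]
29. n3.sig = 4  [(if S.idx then S.sig else S.val) + 12]
30. n0.val = 16  [(if a.idx then d.pre else B.sig) + 8]
31. n0.sig = 12  [d.pre + 4]
32. n0.idx = true  [S.hot > 2]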